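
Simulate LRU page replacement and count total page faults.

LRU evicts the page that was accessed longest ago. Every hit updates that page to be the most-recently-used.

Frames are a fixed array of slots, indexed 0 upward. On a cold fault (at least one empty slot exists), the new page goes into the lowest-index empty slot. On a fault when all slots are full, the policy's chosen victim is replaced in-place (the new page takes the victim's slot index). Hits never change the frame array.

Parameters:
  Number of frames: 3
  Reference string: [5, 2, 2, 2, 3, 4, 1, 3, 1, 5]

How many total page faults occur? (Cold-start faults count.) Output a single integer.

Answer: 6

Derivation:
Step 0: ref 5 → FAULT, frames=[5,-,-]
Step 1: ref 2 → FAULT, frames=[5,2,-]
Step 2: ref 2 → HIT, frames=[5,2,-]
Step 3: ref 2 → HIT, frames=[5,2,-]
Step 4: ref 3 → FAULT, frames=[5,2,3]
Step 5: ref 4 → FAULT (evict 5), frames=[4,2,3]
Step 6: ref 1 → FAULT (evict 2), frames=[4,1,3]
Step 7: ref 3 → HIT, frames=[4,1,3]
Step 8: ref 1 → HIT, frames=[4,1,3]
Step 9: ref 5 → FAULT (evict 4), frames=[5,1,3]
Total faults: 6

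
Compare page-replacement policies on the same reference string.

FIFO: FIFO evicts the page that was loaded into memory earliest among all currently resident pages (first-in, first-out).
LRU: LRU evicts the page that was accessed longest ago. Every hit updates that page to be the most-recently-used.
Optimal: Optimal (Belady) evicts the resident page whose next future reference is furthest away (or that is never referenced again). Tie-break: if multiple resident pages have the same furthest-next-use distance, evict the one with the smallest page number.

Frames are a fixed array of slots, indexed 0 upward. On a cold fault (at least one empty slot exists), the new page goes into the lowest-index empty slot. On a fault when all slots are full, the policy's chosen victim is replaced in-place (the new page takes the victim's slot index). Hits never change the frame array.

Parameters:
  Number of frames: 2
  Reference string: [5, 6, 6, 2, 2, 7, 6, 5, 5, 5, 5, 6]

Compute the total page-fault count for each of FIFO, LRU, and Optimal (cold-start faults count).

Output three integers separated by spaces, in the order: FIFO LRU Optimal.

--- FIFO ---
  step 0: ref 5 -> FAULT, frames=[5,-] (faults so far: 1)
  step 1: ref 6 -> FAULT, frames=[5,6] (faults so far: 2)
  step 2: ref 6 -> HIT, frames=[5,6] (faults so far: 2)
  step 3: ref 2 -> FAULT, evict 5, frames=[2,6] (faults so far: 3)
  step 4: ref 2 -> HIT, frames=[2,6] (faults so far: 3)
  step 5: ref 7 -> FAULT, evict 6, frames=[2,7] (faults so far: 4)
  step 6: ref 6 -> FAULT, evict 2, frames=[6,7] (faults so far: 5)
  step 7: ref 5 -> FAULT, evict 7, frames=[6,5] (faults so far: 6)
  step 8: ref 5 -> HIT, frames=[6,5] (faults so far: 6)
  step 9: ref 5 -> HIT, frames=[6,5] (faults so far: 6)
  step 10: ref 5 -> HIT, frames=[6,5] (faults so far: 6)
  step 11: ref 6 -> HIT, frames=[6,5] (faults so far: 6)
  FIFO total faults: 6
--- LRU ---
  step 0: ref 5 -> FAULT, frames=[5,-] (faults so far: 1)
  step 1: ref 6 -> FAULT, frames=[5,6] (faults so far: 2)
  step 2: ref 6 -> HIT, frames=[5,6] (faults so far: 2)
  step 3: ref 2 -> FAULT, evict 5, frames=[2,6] (faults so far: 3)
  step 4: ref 2 -> HIT, frames=[2,6] (faults so far: 3)
  step 5: ref 7 -> FAULT, evict 6, frames=[2,7] (faults so far: 4)
  step 6: ref 6 -> FAULT, evict 2, frames=[6,7] (faults so far: 5)
  step 7: ref 5 -> FAULT, evict 7, frames=[6,5] (faults so far: 6)
  step 8: ref 5 -> HIT, frames=[6,5] (faults so far: 6)
  step 9: ref 5 -> HIT, frames=[6,5] (faults so far: 6)
  step 10: ref 5 -> HIT, frames=[6,5] (faults so far: 6)
  step 11: ref 6 -> HIT, frames=[6,5] (faults so far: 6)
  LRU total faults: 6
--- Optimal ---
  step 0: ref 5 -> FAULT, frames=[5,-] (faults so far: 1)
  step 1: ref 6 -> FAULT, frames=[5,6] (faults so far: 2)
  step 2: ref 6 -> HIT, frames=[5,6] (faults so far: 2)
  step 3: ref 2 -> FAULT, evict 5, frames=[2,6] (faults so far: 3)
  step 4: ref 2 -> HIT, frames=[2,6] (faults so far: 3)
  step 5: ref 7 -> FAULT, evict 2, frames=[7,6] (faults so far: 4)
  step 6: ref 6 -> HIT, frames=[7,6] (faults so far: 4)
  step 7: ref 5 -> FAULT, evict 7, frames=[5,6] (faults so far: 5)
  step 8: ref 5 -> HIT, frames=[5,6] (faults so far: 5)
  step 9: ref 5 -> HIT, frames=[5,6] (faults so far: 5)
  step 10: ref 5 -> HIT, frames=[5,6] (faults so far: 5)
  step 11: ref 6 -> HIT, frames=[5,6] (faults so far: 5)
  Optimal total faults: 5

Answer: 6 6 5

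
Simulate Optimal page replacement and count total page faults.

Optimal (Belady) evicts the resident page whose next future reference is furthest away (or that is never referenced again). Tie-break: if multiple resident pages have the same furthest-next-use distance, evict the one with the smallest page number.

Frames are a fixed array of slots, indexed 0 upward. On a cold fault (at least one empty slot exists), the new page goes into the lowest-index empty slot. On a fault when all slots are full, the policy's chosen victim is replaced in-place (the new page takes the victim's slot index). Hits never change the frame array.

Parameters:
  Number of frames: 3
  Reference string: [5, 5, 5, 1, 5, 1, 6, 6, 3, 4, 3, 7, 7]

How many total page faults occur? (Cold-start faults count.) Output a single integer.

Answer: 6

Derivation:
Step 0: ref 5 → FAULT, frames=[5,-,-]
Step 1: ref 5 → HIT, frames=[5,-,-]
Step 2: ref 5 → HIT, frames=[5,-,-]
Step 3: ref 1 → FAULT, frames=[5,1,-]
Step 4: ref 5 → HIT, frames=[5,1,-]
Step 5: ref 1 → HIT, frames=[5,1,-]
Step 6: ref 6 → FAULT, frames=[5,1,6]
Step 7: ref 6 → HIT, frames=[5,1,6]
Step 8: ref 3 → FAULT (evict 1), frames=[5,3,6]
Step 9: ref 4 → FAULT (evict 5), frames=[4,3,6]
Step 10: ref 3 → HIT, frames=[4,3,6]
Step 11: ref 7 → FAULT (evict 3), frames=[4,7,6]
Step 12: ref 7 → HIT, frames=[4,7,6]
Total faults: 6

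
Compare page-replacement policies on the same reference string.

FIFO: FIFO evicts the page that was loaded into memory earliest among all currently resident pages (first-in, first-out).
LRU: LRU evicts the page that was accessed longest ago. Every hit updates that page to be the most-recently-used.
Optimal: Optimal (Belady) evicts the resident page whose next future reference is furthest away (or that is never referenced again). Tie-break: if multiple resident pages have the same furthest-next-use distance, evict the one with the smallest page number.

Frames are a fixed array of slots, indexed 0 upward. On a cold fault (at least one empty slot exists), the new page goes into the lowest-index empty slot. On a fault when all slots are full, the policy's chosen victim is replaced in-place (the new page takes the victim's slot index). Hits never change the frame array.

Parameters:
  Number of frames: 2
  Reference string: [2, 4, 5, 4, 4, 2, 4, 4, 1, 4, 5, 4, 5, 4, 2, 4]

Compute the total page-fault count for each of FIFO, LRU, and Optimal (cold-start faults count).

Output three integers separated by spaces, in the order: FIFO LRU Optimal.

Answer: 9 7 7

Derivation:
--- FIFO ---
  step 0: ref 2 -> FAULT, frames=[2,-] (faults so far: 1)
  step 1: ref 4 -> FAULT, frames=[2,4] (faults so far: 2)
  step 2: ref 5 -> FAULT, evict 2, frames=[5,4] (faults so far: 3)
  step 3: ref 4 -> HIT, frames=[5,4] (faults so far: 3)
  step 4: ref 4 -> HIT, frames=[5,4] (faults so far: 3)
  step 5: ref 2 -> FAULT, evict 4, frames=[5,2] (faults so far: 4)
  step 6: ref 4 -> FAULT, evict 5, frames=[4,2] (faults so far: 5)
  step 7: ref 4 -> HIT, frames=[4,2] (faults so far: 5)
  step 8: ref 1 -> FAULT, evict 2, frames=[4,1] (faults so far: 6)
  step 9: ref 4 -> HIT, frames=[4,1] (faults so far: 6)
  step 10: ref 5 -> FAULT, evict 4, frames=[5,1] (faults so far: 7)
  step 11: ref 4 -> FAULT, evict 1, frames=[5,4] (faults so far: 8)
  step 12: ref 5 -> HIT, frames=[5,4] (faults so far: 8)
  step 13: ref 4 -> HIT, frames=[5,4] (faults so far: 8)
  step 14: ref 2 -> FAULT, evict 5, frames=[2,4] (faults so far: 9)
  step 15: ref 4 -> HIT, frames=[2,4] (faults so far: 9)
  FIFO total faults: 9
--- LRU ---
  step 0: ref 2 -> FAULT, frames=[2,-] (faults so far: 1)
  step 1: ref 4 -> FAULT, frames=[2,4] (faults so far: 2)
  step 2: ref 5 -> FAULT, evict 2, frames=[5,4] (faults so far: 3)
  step 3: ref 4 -> HIT, frames=[5,4] (faults so far: 3)
  step 4: ref 4 -> HIT, frames=[5,4] (faults so far: 3)
  step 5: ref 2 -> FAULT, evict 5, frames=[2,4] (faults so far: 4)
  step 6: ref 4 -> HIT, frames=[2,4] (faults so far: 4)
  step 7: ref 4 -> HIT, frames=[2,4] (faults so far: 4)
  step 8: ref 1 -> FAULT, evict 2, frames=[1,4] (faults so far: 5)
  step 9: ref 4 -> HIT, frames=[1,4] (faults so far: 5)
  step 10: ref 5 -> FAULT, evict 1, frames=[5,4] (faults so far: 6)
  step 11: ref 4 -> HIT, frames=[5,4] (faults so far: 6)
  step 12: ref 5 -> HIT, frames=[5,4] (faults so far: 6)
  step 13: ref 4 -> HIT, frames=[5,4] (faults so far: 6)
  step 14: ref 2 -> FAULT, evict 5, frames=[2,4] (faults so far: 7)
  step 15: ref 4 -> HIT, frames=[2,4] (faults so far: 7)
  LRU total faults: 7
--- Optimal ---
  step 0: ref 2 -> FAULT, frames=[2,-] (faults so far: 1)
  step 1: ref 4 -> FAULT, frames=[2,4] (faults so far: 2)
  step 2: ref 5 -> FAULT, evict 2, frames=[5,4] (faults so far: 3)
  step 3: ref 4 -> HIT, frames=[5,4] (faults so far: 3)
  step 4: ref 4 -> HIT, frames=[5,4] (faults so far: 3)
  step 5: ref 2 -> FAULT, evict 5, frames=[2,4] (faults so far: 4)
  step 6: ref 4 -> HIT, frames=[2,4] (faults so far: 4)
  step 7: ref 4 -> HIT, frames=[2,4] (faults so far: 4)
  step 8: ref 1 -> FAULT, evict 2, frames=[1,4] (faults so far: 5)
  step 9: ref 4 -> HIT, frames=[1,4] (faults so far: 5)
  step 10: ref 5 -> FAULT, evict 1, frames=[5,4] (faults so far: 6)
  step 11: ref 4 -> HIT, frames=[5,4] (faults so far: 6)
  step 12: ref 5 -> HIT, frames=[5,4] (faults so far: 6)
  step 13: ref 4 -> HIT, frames=[5,4] (faults so far: 6)
  step 14: ref 2 -> FAULT, evict 5, frames=[2,4] (faults so far: 7)
  step 15: ref 4 -> HIT, frames=[2,4] (faults so far: 7)
  Optimal total faults: 7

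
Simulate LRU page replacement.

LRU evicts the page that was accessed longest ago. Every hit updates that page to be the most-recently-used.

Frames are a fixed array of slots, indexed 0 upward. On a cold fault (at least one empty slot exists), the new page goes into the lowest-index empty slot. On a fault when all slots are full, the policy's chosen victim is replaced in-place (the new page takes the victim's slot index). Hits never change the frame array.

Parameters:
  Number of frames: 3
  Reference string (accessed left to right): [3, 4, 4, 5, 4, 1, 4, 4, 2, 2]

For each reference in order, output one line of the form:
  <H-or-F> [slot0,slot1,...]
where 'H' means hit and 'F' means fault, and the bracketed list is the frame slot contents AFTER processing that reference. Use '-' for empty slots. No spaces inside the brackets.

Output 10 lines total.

F [3,-,-]
F [3,4,-]
H [3,4,-]
F [3,4,5]
H [3,4,5]
F [1,4,5]
H [1,4,5]
H [1,4,5]
F [1,4,2]
H [1,4,2]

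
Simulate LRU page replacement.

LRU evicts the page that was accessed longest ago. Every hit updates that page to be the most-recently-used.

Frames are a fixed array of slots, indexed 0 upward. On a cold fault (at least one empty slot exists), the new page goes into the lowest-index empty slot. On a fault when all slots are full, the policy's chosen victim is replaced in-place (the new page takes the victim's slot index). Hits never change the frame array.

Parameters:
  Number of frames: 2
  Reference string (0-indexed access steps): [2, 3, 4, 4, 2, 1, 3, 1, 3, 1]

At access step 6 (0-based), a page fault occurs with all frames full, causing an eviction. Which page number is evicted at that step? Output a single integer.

Answer: 2

Derivation:
Step 0: ref 2 -> FAULT, frames=[2,-]
Step 1: ref 3 -> FAULT, frames=[2,3]
Step 2: ref 4 -> FAULT, evict 2, frames=[4,3]
Step 3: ref 4 -> HIT, frames=[4,3]
Step 4: ref 2 -> FAULT, evict 3, frames=[4,2]
Step 5: ref 1 -> FAULT, evict 4, frames=[1,2]
Step 6: ref 3 -> FAULT, evict 2, frames=[1,3]
At step 6: evicted page 2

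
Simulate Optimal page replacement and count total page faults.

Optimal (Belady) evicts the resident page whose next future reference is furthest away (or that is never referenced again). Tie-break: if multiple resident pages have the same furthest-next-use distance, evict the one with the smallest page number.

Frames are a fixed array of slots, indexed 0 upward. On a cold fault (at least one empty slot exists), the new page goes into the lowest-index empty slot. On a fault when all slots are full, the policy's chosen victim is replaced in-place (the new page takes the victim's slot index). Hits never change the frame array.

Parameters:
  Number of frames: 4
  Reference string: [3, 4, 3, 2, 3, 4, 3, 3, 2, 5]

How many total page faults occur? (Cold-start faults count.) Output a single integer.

Answer: 4

Derivation:
Step 0: ref 3 → FAULT, frames=[3,-,-,-]
Step 1: ref 4 → FAULT, frames=[3,4,-,-]
Step 2: ref 3 → HIT, frames=[3,4,-,-]
Step 3: ref 2 → FAULT, frames=[3,4,2,-]
Step 4: ref 3 → HIT, frames=[3,4,2,-]
Step 5: ref 4 → HIT, frames=[3,4,2,-]
Step 6: ref 3 → HIT, frames=[3,4,2,-]
Step 7: ref 3 → HIT, frames=[3,4,2,-]
Step 8: ref 2 → HIT, frames=[3,4,2,-]
Step 9: ref 5 → FAULT, frames=[3,4,2,5]
Total faults: 4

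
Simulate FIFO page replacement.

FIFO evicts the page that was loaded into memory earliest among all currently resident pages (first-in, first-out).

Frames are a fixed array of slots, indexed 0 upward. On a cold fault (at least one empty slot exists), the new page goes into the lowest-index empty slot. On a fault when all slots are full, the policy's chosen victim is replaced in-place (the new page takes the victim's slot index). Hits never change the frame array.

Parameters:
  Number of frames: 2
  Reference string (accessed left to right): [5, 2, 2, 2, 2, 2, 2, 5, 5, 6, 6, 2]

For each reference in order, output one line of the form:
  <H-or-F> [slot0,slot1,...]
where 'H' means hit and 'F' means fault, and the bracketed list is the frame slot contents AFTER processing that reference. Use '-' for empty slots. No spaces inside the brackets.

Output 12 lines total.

F [5,-]
F [5,2]
H [5,2]
H [5,2]
H [5,2]
H [5,2]
H [5,2]
H [5,2]
H [5,2]
F [6,2]
H [6,2]
H [6,2]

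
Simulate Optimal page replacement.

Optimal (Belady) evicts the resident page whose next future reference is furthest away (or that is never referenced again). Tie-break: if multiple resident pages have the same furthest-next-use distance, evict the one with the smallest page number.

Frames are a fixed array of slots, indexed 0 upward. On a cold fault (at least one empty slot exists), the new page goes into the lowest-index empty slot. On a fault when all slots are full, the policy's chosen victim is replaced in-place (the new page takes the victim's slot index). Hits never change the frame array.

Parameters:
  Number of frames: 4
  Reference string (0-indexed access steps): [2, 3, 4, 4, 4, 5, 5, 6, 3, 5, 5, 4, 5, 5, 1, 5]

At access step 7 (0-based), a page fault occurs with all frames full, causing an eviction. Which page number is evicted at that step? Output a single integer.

Step 0: ref 2 -> FAULT, frames=[2,-,-,-]
Step 1: ref 3 -> FAULT, frames=[2,3,-,-]
Step 2: ref 4 -> FAULT, frames=[2,3,4,-]
Step 3: ref 4 -> HIT, frames=[2,3,4,-]
Step 4: ref 4 -> HIT, frames=[2,3,4,-]
Step 5: ref 5 -> FAULT, frames=[2,3,4,5]
Step 6: ref 5 -> HIT, frames=[2,3,4,5]
Step 7: ref 6 -> FAULT, evict 2, frames=[6,3,4,5]
At step 7: evicted page 2

Answer: 2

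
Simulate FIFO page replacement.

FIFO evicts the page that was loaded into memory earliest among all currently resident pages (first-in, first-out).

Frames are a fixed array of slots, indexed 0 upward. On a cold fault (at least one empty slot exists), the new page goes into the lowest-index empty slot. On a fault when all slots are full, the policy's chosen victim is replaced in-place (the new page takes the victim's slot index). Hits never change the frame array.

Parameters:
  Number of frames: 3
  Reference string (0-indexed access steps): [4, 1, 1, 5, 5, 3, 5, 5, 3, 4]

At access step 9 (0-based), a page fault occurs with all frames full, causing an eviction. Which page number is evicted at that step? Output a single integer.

Answer: 1

Derivation:
Step 0: ref 4 -> FAULT, frames=[4,-,-]
Step 1: ref 1 -> FAULT, frames=[4,1,-]
Step 2: ref 1 -> HIT, frames=[4,1,-]
Step 3: ref 5 -> FAULT, frames=[4,1,5]
Step 4: ref 5 -> HIT, frames=[4,1,5]
Step 5: ref 3 -> FAULT, evict 4, frames=[3,1,5]
Step 6: ref 5 -> HIT, frames=[3,1,5]
Step 7: ref 5 -> HIT, frames=[3,1,5]
Step 8: ref 3 -> HIT, frames=[3,1,5]
Step 9: ref 4 -> FAULT, evict 1, frames=[3,4,5]
At step 9: evicted page 1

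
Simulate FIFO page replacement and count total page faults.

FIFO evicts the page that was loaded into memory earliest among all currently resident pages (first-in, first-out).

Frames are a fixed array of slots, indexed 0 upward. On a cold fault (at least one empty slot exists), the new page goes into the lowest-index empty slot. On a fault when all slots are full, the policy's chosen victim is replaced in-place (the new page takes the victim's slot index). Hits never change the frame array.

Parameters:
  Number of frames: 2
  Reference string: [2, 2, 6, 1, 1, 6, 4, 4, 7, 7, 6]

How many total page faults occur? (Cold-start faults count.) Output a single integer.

Answer: 6

Derivation:
Step 0: ref 2 → FAULT, frames=[2,-]
Step 1: ref 2 → HIT, frames=[2,-]
Step 2: ref 6 → FAULT, frames=[2,6]
Step 3: ref 1 → FAULT (evict 2), frames=[1,6]
Step 4: ref 1 → HIT, frames=[1,6]
Step 5: ref 6 → HIT, frames=[1,6]
Step 6: ref 4 → FAULT (evict 6), frames=[1,4]
Step 7: ref 4 → HIT, frames=[1,4]
Step 8: ref 7 → FAULT (evict 1), frames=[7,4]
Step 9: ref 7 → HIT, frames=[7,4]
Step 10: ref 6 → FAULT (evict 4), frames=[7,6]
Total faults: 6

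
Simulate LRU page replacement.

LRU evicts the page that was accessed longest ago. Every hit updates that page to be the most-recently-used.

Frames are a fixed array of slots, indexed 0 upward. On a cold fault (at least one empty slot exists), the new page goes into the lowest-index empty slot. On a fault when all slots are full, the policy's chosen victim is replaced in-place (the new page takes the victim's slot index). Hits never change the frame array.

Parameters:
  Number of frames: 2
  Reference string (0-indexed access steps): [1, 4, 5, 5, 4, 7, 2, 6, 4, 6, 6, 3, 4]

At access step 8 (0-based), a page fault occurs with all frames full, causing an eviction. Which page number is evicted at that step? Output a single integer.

Answer: 2

Derivation:
Step 0: ref 1 -> FAULT, frames=[1,-]
Step 1: ref 4 -> FAULT, frames=[1,4]
Step 2: ref 5 -> FAULT, evict 1, frames=[5,4]
Step 3: ref 5 -> HIT, frames=[5,4]
Step 4: ref 4 -> HIT, frames=[5,4]
Step 5: ref 7 -> FAULT, evict 5, frames=[7,4]
Step 6: ref 2 -> FAULT, evict 4, frames=[7,2]
Step 7: ref 6 -> FAULT, evict 7, frames=[6,2]
Step 8: ref 4 -> FAULT, evict 2, frames=[6,4]
At step 8: evicted page 2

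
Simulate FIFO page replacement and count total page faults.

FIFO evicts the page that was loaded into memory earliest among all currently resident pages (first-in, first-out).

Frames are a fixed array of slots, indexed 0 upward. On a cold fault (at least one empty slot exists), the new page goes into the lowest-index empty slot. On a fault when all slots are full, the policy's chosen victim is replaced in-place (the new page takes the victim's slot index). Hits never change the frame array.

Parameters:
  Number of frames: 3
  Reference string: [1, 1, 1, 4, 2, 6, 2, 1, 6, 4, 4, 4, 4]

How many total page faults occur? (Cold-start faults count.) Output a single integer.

Answer: 6

Derivation:
Step 0: ref 1 → FAULT, frames=[1,-,-]
Step 1: ref 1 → HIT, frames=[1,-,-]
Step 2: ref 1 → HIT, frames=[1,-,-]
Step 3: ref 4 → FAULT, frames=[1,4,-]
Step 4: ref 2 → FAULT, frames=[1,4,2]
Step 5: ref 6 → FAULT (evict 1), frames=[6,4,2]
Step 6: ref 2 → HIT, frames=[6,4,2]
Step 7: ref 1 → FAULT (evict 4), frames=[6,1,2]
Step 8: ref 6 → HIT, frames=[6,1,2]
Step 9: ref 4 → FAULT (evict 2), frames=[6,1,4]
Step 10: ref 4 → HIT, frames=[6,1,4]
Step 11: ref 4 → HIT, frames=[6,1,4]
Step 12: ref 4 → HIT, frames=[6,1,4]
Total faults: 6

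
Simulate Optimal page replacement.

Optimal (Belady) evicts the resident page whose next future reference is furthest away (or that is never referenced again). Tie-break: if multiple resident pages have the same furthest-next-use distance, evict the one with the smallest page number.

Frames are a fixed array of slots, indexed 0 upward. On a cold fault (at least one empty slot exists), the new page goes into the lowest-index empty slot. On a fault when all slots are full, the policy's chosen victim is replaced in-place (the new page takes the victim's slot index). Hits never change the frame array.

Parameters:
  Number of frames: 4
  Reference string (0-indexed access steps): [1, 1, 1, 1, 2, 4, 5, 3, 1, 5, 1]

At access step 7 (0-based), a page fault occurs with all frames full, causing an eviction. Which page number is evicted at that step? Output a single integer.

Answer: 2

Derivation:
Step 0: ref 1 -> FAULT, frames=[1,-,-,-]
Step 1: ref 1 -> HIT, frames=[1,-,-,-]
Step 2: ref 1 -> HIT, frames=[1,-,-,-]
Step 3: ref 1 -> HIT, frames=[1,-,-,-]
Step 4: ref 2 -> FAULT, frames=[1,2,-,-]
Step 5: ref 4 -> FAULT, frames=[1,2,4,-]
Step 6: ref 5 -> FAULT, frames=[1,2,4,5]
Step 7: ref 3 -> FAULT, evict 2, frames=[1,3,4,5]
At step 7: evicted page 2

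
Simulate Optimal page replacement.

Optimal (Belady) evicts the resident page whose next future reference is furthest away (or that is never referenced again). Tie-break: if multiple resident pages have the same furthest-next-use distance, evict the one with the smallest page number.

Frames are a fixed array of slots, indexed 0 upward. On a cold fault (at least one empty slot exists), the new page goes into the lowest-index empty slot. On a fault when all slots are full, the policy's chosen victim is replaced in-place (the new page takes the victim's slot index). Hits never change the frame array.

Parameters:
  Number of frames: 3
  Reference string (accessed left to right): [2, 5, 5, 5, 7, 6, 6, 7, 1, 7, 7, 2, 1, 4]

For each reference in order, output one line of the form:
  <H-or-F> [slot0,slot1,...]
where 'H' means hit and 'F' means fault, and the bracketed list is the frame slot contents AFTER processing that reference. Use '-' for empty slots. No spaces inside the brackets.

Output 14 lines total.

F [2,-,-]
F [2,5,-]
H [2,5,-]
H [2,5,-]
F [2,5,7]
F [2,6,7]
H [2,6,7]
H [2,6,7]
F [2,1,7]
H [2,1,7]
H [2,1,7]
H [2,1,7]
H [2,1,7]
F [2,4,7]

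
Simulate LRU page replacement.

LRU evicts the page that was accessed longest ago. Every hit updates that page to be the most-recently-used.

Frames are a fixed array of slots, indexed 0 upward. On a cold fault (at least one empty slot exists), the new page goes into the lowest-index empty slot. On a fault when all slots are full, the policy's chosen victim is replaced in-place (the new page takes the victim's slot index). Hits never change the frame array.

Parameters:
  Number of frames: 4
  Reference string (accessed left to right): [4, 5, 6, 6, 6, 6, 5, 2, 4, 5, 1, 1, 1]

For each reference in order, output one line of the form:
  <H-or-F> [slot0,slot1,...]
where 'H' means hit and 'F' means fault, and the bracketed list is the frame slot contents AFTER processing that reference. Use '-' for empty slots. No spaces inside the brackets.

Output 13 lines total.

F [4,-,-,-]
F [4,5,-,-]
F [4,5,6,-]
H [4,5,6,-]
H [4,5,6,-]
H [4,5,6,-]
H [4,5,6,-]
F [4,5,6,2]
H [4,5,6,2]
H [4,5,6,2]
F [4,5,1,2]
H [4,5,1,2]
H [4,5,1,2]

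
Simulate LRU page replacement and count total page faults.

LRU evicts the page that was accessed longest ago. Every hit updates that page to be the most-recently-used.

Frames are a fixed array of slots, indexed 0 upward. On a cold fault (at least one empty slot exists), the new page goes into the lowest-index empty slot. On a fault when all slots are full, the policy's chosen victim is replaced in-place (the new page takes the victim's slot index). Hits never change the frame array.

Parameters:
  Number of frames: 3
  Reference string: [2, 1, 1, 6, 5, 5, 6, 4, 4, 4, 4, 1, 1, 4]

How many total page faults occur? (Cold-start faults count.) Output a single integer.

Step 0: ref 2 → FAULT, frames=[2,-,-]
Step 1: ref 1 → FAULT, frames=[2,1,-]
Step 2: ref 1 → HIT, frames=[2,1,-]
Step 3: ref 6 → FAULT, frames=[2,1,6]
Step 4: ref 5 → FAULT (evict 2), frames=[5,1,6]
Step 5: ref 5 → HIT, frames=[5,1,6]
Step 6: ref 6 → HIT, frames=[5,1,6]
Step 7: ref 4 → FAULT (evict 1), frames=[5,4,6]
Step 8: ref 4 → HIT, frames=[5,4,6]
Step 9: ref 4 → HIT, frames=[5,4,6]
Step 10: ref 4 → HIT, frames=[5,4,6]
Step 11: ref 1 → FAULT (evict 5), frames=[1,4,6]
Step 12: ref 1 → HIT, frames=[1,4,6]
Step 13: ref 4 → HIT, frames=[1,4,6]
Total faults: 6

Answer: 6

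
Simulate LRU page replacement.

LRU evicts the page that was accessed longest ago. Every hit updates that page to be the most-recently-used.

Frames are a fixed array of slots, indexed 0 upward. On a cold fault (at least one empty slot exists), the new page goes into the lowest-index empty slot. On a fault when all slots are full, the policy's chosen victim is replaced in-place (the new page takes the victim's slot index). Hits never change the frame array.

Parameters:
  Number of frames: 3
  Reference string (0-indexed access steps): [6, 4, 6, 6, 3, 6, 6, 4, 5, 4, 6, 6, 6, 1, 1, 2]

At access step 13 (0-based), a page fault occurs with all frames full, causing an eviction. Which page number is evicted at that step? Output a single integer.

Step 0: ref 6 -> FAULT, frames=[6,-,-]
Step 1: ref 4 -> FAULT, frames=[6,4,-]
Step 2: ref 6 -> HIT, frames=[6,4,-]
Step 3: ref 6 -> HIT, frames=[6,4,-]
Step 4: ref 3 -> FAULT, frames=[6,4,3]
Step 5: ref 6 -> HIT, frames=[6,4,3]
Step 6: ref 6 -> HIT, frames=[6,4,3]
Step 7: ref 4 -> HIT, frames=[6,4,3]
Step 8: ref 5 -> FAULT, evict 3, frames=[6,4,5]
Step 9: ref 4 -> HIT, frames=[6,4,5]
Step 10: ref 6 -> HIT, frames=[6,4,5]
Step 11: ref 6 -> HIT, frames=[6,4,5]
Step 12: ref 6 -> HIT, frames=[6,4,5]
Step 13: ref 1 -> FAULT, evict 5, frames=[6,4,1]
At step 13: evicted page 5

Answer: 5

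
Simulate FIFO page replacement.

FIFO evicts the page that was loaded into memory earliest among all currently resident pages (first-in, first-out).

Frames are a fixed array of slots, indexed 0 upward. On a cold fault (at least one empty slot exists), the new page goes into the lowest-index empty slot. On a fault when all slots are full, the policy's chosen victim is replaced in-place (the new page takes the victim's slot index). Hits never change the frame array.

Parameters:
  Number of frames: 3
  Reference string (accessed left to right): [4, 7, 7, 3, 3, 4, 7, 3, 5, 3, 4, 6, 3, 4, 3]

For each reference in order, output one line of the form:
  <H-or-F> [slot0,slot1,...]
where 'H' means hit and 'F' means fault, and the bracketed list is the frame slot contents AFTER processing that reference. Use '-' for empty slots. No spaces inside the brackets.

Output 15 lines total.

F [4,-,-]
F [4,7,-]
H [4,7,-]
F [4,7,3]
H [4,7,3]
H [4,7,3]
H [4,7,3]
H [4,7,3]
F [5,7,3]
H [5,7,3]
F [5,4,3]
F [5,4,6]
F [3,4,6]
H [3,4,6]
H [3,4,6]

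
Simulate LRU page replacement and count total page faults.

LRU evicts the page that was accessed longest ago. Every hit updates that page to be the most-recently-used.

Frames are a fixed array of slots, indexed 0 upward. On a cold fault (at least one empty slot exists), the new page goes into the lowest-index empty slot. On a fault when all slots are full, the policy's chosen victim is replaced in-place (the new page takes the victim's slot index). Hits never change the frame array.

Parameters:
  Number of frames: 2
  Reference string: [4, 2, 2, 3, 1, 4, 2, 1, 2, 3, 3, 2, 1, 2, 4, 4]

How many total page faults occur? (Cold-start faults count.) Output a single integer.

Answer: 10

Derivation:
Step 0: ref 4 → FAULT, frames=[4,-]
Step 1: ref 2 → FAULT, frames=[4,2]
Step 2: ref 2 → HIT, frames=[4,2]
Step 3: ref 3 → FAULT (evict 4), frames=[3,2]
Step 4: ref 1 → FAULT (evict 2), frames=[3,1]
Step 5: ref 4 → FAULT (evict 3), frames=[4,1]
Step 6: ref 2 → FAULT (evict 1), frames=[4,2]
Step 7: ref 1 → FAULT (evict 4), frames=[1,2]
Step 8: ref 2 → HIT, frames=[1,2]
Step 9: ref 3 → FAULT (evict 1), frames=[3,2]
Step 10: ref 3 → HIT, frames=[3,2]
Step 11: ref 2 → HIT, frames=[3,2]
Step 12: ref 1 → FAULT (evict 3), frames=[1,2]
Step 13: ref 2 → HIT, frames=[1,2]
Step 14: ref 4 → FAULT (evict 1), frames=[4,2]
Step 15: ref 4 → HIT, frames=[4,2]
Total faults: 10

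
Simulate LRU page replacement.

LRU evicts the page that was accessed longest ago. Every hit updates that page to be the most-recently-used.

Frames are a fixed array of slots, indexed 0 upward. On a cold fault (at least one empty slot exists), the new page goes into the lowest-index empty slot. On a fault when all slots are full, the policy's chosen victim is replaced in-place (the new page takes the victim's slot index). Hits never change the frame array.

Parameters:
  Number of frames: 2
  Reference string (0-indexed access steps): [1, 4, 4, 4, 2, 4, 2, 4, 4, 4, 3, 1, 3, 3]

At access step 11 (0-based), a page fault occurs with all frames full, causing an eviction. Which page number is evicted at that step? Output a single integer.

Step 0: ref 1 -> FAULT, frames=[1,-]
Step 1: ref 4 -> FAULT, frames=[1,4]
Step 2: ref 4 -> HIT, frames=[1,4]
Step 3: ref 4 -> HIT, frames=[1,4]
Step 4: ref 2 -> FAULT, evict 1, frames=[2,4]
Step 5: ref 4 -> HIT, frames=[2,4]
Step 6: ref 2 -> HIT, frames=[2,4]
Step 7: ref 4 -> HIT, frames=[2,4]
Step 8: ref 4 -> HIT, frames=[2,4]
Step 9: ref 4 -> HIT, frames=[2,4]
Step 10: ref 3 -> FAULT, evict 2, frames=[3,4]
Step 11: ref 1 -> FAULT, evict 4, frames=[3,1]
At step 11: evicted page 4

Answer: 4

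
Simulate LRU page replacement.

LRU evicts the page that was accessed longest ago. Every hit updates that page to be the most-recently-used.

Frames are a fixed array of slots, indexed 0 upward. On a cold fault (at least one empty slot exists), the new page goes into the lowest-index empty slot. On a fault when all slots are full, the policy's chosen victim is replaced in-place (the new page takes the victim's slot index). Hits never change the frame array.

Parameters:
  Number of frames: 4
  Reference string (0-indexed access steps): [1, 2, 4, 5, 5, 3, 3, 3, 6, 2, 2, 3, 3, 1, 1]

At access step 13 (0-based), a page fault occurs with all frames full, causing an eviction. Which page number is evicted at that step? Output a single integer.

Step 0: ref 1 -> FAULT, frames=[1,-,-,-]
Step 1: ref 2 -> FAULT, frames=[1,2,-,-]
Step 2: ref 4 -> FAULT, frames=[1,2,4,-]
Step 3: ref 5 -> FAULT, frames=[1,2,4,5]
Step 4: ref 5 -> HIT, frames=[1,2,4,5]
Step 5: ref 3 -> FAULT, evict 1, frames=[3,2,4,5]
Step 6: ref 3 -> HIT, frames=[3,2,4,5]
Step 7: ref 3 -> HIT, frames=[3,2,4,5]
Step 8: ref 6 -> FAULT, evict 2, frames=[3,6,4,5]
Step 9: ref 2 -> FAULT, evict 4, frames=[3,6,2,5]
Step 10: ref 2 -> HIT, frames=[3,6,2,5]
Step 11: ref 3 -> HIT, frames=[3,6,2,5]
Step 12: ref 3 -> HIT, frames=[3,6,2,5]
Step 13: ref 1 -> FAULT, evict 5, frames=[3,6,2,1]
At step 13: evicted page 5

Answer: 5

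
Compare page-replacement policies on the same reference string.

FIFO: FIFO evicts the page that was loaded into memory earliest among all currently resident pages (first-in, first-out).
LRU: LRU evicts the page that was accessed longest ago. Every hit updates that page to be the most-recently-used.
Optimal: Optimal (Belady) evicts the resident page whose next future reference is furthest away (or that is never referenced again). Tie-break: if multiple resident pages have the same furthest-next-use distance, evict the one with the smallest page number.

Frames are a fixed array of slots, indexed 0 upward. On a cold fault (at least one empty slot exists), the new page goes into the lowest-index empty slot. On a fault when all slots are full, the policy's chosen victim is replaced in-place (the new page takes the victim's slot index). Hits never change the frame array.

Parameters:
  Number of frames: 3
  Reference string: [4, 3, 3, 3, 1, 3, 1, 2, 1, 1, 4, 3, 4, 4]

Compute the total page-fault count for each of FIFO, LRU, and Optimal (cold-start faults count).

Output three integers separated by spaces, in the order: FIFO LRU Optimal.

--- FIFO ---
  step 0: ref 4 -> FAULT, frames=[4,-,-] (faults so far: 1)
  step 1: ref 3 -> FAULT, frames=[4,3,-] (faults so far: 2)
  step 2: ref 3 -> HIT, frames=[4,3,-] (faults so far: 2)
  step 3: ref 3 -> HIT, frames=[4,3,-] (faults so far: 2)
  step 4: ref 1 -> FAULT, frames=[4,3,1] (faults so far: 3)
  step 5: ref 3 -> HIT, frames=[4,3,1] (faults so far: 3)
  step 6: ref 1 -> HIT, frames=[4,3,1] (faults so far: 3)
  step 7: ref 2 -> FAULT, evict 4, frames=[2,3,1] (faults so far: 4)
  step 8: ref 1 -> HIT, frames=[2,3,1] (faults so far: 4)
  step 9: ref 1 -> HIT, frames=[2,3,1] (faults so far: 4)
  step 10: ref 4 -> FAULT, evict 3, frames=[2,4,1] (faults so far: 5)
  step 11: ref 3 -> FAULT, evict 1, frames=[2,4,3] (faults so far: 6)
  step 12: ref 4 -> HIT, frames=[2,4,3] (faults so far: 6)
  step 13: ref 4 -> HIT, frames=[2,4,3] (faults so far: 6)
  FIFO total faults: 6
--- LRU ---
  step 0: ref 4 -> FAULT, frames=[4,-,-] (faults so far: 1)
  step 1: ref 3 -> FAULT, frames=[4,3,-] (faults so far: 2)
  step 2: ref 3 -> HIT, frames=[4,3,-] (faults so far: 2)
  step 3: ref 3 -> HIT, frames=[4,3,-] (faults so far: 2)
  step 4: ref 1 -> FAULT, frames=[4,3,1] (faults so far: 3)
  step 5: ref 3 -> HIT, frames=[4,3,1] (faults so far: 3)
  step 6: ref 1 -> HIT, frames=[4,3,1] (faults so far: 3)
  step 7: ref 2 -> FAULT, evict 4, frames=[2,3,1] (faults so far: 4)
  step 8: ref 1 -> HIT, frames=[2,3,1] (faults so far: 4)
  step 9: ref 1 -> HIT, frames=[2,3,1] (faults so far: 4)
  step 10: ref 4 -> FAULT, evict 3, frames=[2,4,1] (faults so far: 5)
  step 11: ref 3 -> FAULT, evict 2, frames=[3,4,1] (faults so far: 6)
  step 12: ref 4 -> HIT, frames=[3,4,1] (faults so far: 6)
  step 13: ref 4 -> HIT, frames=[3,4,1] (faults so far: 6)
  LRU total faults: 6
--- Optimal ---
  step 0: ref 4 -> FAULT, frames=[4,-,-] (faults so far: 1)
  step 1: ref 3 -> FAULT, frames=[4,3,-] (faults so far: 2)
  step 2: ref 3 -> HIT, frames=[4,3,-] (faults so far: 2)
  step 3: ref 3 -> HIT, frames=[4,3,-] (faults so far: 2)
  step 4: ref 1 -> FAULT, frames=[4,3,1] (faults so far: 3)
  step 5: ref 3 -> HIT, frames=[4,3,1] (faults so far: 3)
  step 6: ref 1 -> HIT, frames=[4,3,1] (faults so far: 3)
  step 7: ref 2 -> FAULT, evict 3, frames=[4,2,1] (faults so far: 4)
  step 8: ref 1 -> HIT, frames=[4,2,1] (faults so far: 4)
  step 9: ref 1 -> HIT, frames=[4,2,1] (faults so far: 4)
  step 10: ref 4 -> HIT, frames=[4,2,1] (faults so far: 4)
  step 11: ref 3 -> FAULT, evict 1, frames=[4,2,3] (faults so far: 5)
  step 12: ref 4 -> HIT, frames=[4,2,3] (faults so far: 5)
  step 13: ref 4 -> HIT, frames=[4,2,3] (faults so far: 5)
  Optimal total faults: 5

Answer: 6 6 5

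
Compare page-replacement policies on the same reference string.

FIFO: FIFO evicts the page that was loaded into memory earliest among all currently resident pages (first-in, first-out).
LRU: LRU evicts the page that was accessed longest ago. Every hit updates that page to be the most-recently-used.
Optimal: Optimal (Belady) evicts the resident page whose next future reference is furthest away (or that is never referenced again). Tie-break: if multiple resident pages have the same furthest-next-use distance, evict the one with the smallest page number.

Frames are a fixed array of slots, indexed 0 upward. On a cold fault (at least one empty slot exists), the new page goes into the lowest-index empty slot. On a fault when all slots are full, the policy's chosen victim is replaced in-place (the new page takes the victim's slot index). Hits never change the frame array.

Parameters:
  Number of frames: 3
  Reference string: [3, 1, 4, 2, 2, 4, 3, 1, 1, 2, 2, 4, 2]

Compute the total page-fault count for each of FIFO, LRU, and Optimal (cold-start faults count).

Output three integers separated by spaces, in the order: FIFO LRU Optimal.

--- FIFO ---
  step 0: ref 3 -> FAULT, frames=[3,-,-] (faults so far: 1)
  step 1: ref 1 -> FAULT, frames=[3,1,-] (faults so far: 2)
  step 2: ref 4 -> FAULT, frames=[3,1,4] (faults so far: 3)
  step 3: ref 2 -> FAULT, evict 3, frames=[2,1,4] (faults so far: 4)
  step 4: ref 2 -> HIT, frames=[2,1,4] (faults so far: 4)
  step 5: ref 4 -> HIT, frames=[2,1,4] (faults so far: 4)
  step 6: ref 3 -> FAULT, evict 1, frames=[2,3,4] (faults so far: 5)
  step 7: ref 1 -> FAULT, evict 4, frames=[2,3,1] (faults so far: 6)
  step 8: ref 1 -> HIT, frames=[2,3,1] (faults so far: 6)
  step 9: ref 2 -> HIT, frames=[2,3,1] (faults so far: 6)
  step 10: ref 2 -> HIT, frames=[2,3,1] (faults so far: 6)
  step 11: ref 4 -> FAULT, evict 2, frames=[4,3,1] (faults so far: 7)
  step 12: ref 2 -> FAULT, evict 3, frames=[4,2,1] (faults so far: 8)
  FIFO total faults: 8
--- LRU ---
  step 0: ref 3 -> FAULT, frames=[3,-,-] (faults so far: 1)
  step 1: ref 1 -> FAULT, frames=[3,1,-] (faults so far: 2)
  step 2: ref 4 -> FAULT, frames=[3,1,4] (faults so far: 3)
  step 3: ref 2 -> FAULT, evict 3, frames=[2,1,4] (faults so far: 4)
  step 4: ref 2 -> HIT, frames=[2,1,4] (faults so far: 4)
  step 5: ref 4 -> HIT, frames=[2,1,4] (faults so far: 4)
  step 6: ref 3 -> FAULT, evict 1, frames=[2,3,4] (faults so far: 5)
  step 7: ref 1 -> FAULT, evict 2, frames=[1,3,4] (faults so far: 6)
  step 8: ref 1 -> HIT, frames=[1,3,4] (faults so far: 6)
  step 9: ref 2 -> FAULT, evict 4, frames=[1,3,2] (faults so far: 7)
  step 10: ref 2 -> HIT, frames=[1,3,2] (faults so far: 7)
  step 11: ref 4 -> FAULT, evict 3, frames=[1,4,2] (faults so far: 8)
  step 12: ref 2 -> HIT, frames=[1,4,2] (faults so far: 8)
  LRU total faults: 8
--- Optimal ---
  step 0: ref 3 -> FAULT, frames=[3,-,-] (faults so far: 1)
  step 1: ref 1 -> FAULT, frames=[3,1,-] (faults so far: 2)
  step 2: ref 4 -> FAULT, frames=[3,1,4] (faults so far: 3)
  step 3: ref 2 -> FAULT, evict 1, frames=[3,2,4] (faults so far: 4)
  step 4: ref 2 -> HIT, frames=[3,2,4] (faults so far: 4)
  step 5: ref 4 -> HIT, frames=[3,2,4] (faults so far: 4)
  step 6: ref 3 -> HIT, frames=[3,2,4] (faults so far: 4)
  step 7: ref 1 -> FAULT, evict 3, frames=[1,2,4] (faults so far: 5)
  step 8: ref 1 -> HIT, frames=[1,2,4] (faults so far: 5)
  step 9: ref 2 -> HIT, frames=[1,2,4] (faults so far: 5)
  step 10: ref 2 -> HIT, frames=[1,2,4] (faults so far: 5)
  step 11: ref 4 -> HIT, frames=[1,2,4] (faults so far: 5)
  step 12: ref 2 -> HIT, frames=[1,2,4] (faults so far: 5)
  Optimal total faults: 5

Answer: 8 8 5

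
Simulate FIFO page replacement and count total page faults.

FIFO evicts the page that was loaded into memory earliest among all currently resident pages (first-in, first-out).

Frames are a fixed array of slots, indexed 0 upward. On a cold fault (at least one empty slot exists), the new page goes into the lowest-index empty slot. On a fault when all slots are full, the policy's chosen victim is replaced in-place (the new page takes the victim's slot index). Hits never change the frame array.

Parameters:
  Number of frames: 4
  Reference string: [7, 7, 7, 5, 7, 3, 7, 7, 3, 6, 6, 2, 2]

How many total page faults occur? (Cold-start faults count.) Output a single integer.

Step 0: ref 7 → FAULT, frames=[7,-,-,-]
Step 1: ref 7 → HIT, frames=[7,-,-,-]
Step 2: ref 7 → HIT, frames=[7,-,-,-]
Step 3: ref 5 → FAULT, frames=[7,5,-,-]
Step 4: ref 7 → HIT, frames=[7,5,-,-]
Step 5: ref 3 → FAULT, frames=[7,5,3,-]
Step 6: ref 7 → HIT, frames=[7,5,3,-]
Step 7: ref 7 → HIT, frames=[7,5,3,-]
Step 8: ref 3 → HIT, frames=[7,5,3,-]
Step 9: ref 6 → FAULT, frames=[7,5,3,6]
Step 10: ref 6 → HIT, frames=[7,5,3,6]
Step 11: ref 2 → FAULT (evict 7), frames=[2,5,3,6]
Step 12: ref 2 → HIT, frames=[2,5,3,6]
Total faults: 5

Answer: 5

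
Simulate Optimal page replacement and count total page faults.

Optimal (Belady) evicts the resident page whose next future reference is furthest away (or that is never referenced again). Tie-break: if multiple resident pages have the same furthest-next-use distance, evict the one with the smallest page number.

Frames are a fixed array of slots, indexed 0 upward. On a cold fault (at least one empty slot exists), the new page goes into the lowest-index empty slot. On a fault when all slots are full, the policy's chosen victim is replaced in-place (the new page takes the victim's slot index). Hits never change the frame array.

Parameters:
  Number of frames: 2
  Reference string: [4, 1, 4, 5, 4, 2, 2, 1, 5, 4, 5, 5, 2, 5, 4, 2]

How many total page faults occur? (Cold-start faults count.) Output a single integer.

Answer: 8

Derivation:
Step 0: ref 4 → FAULT, frames=[4,-]
Step 1: ref 1 → FAULT, frames=[4,1]
Step 2: ref 4 → HIT, frames=[4,1]
Step 3: ref 5 → FAULT (evict 1), frames=[4,5]
Step 4: ref 4 → HIT, frames=[4,5]
Step 5: ref 2 → FAULT (evict 4), frames=[2,5]
Step 6: ref 2 → HIT, frames=[2,5]
Step 7: ref 1 → FAULT (evict 2), frames=[1,5]
Step 8: ref 5 → HIT, frames=[1,5]
Step 9: ref 4 → FAULT (evict 1), frames=[4,5]
Step 10: ref 5 → HIT, frames=[4,5]
Step 11: ref 5 → HIT, frames=[4,5]
Step 12: ref 2 → FAULT (evict 4), frames=[2,5]
Step 13: ref 5 → HIT, frames=[2,5]
Step 14: ref 4 → FAULT (evict 5), frames=[2,4]
Step 15: ref 2 → HIT, frames=[2,4]
Total faults: 8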